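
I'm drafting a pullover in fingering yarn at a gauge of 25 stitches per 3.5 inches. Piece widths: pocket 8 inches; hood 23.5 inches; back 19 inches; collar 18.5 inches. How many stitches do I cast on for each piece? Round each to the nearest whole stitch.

Rate = 25/3.5 = 7.143 sts per in.
pocket: 8 × 7.143 = 57.14 → 57.
hood: 23.5 × 7.143 = 167.86 → 168.
back: 19 × 7.143 = 135.71 → 136.
collar: 18.5 × 7.143 = 132.14 → 132.

pocket 57; hood 168; back 136; collar 132.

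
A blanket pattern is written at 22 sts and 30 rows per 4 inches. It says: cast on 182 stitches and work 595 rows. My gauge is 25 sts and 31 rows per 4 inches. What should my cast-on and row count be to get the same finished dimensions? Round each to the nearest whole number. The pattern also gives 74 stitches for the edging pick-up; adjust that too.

Cast on 207 stitches; work 615 rows; edging pick-up 84 stitches.

Stitches: 182 × 25/22 = 206.82 → 207.
Rows: 595 × 31/30 = 614.83 → 615.
edging pick-up: 74 × 25/22 = 84.09 → 84.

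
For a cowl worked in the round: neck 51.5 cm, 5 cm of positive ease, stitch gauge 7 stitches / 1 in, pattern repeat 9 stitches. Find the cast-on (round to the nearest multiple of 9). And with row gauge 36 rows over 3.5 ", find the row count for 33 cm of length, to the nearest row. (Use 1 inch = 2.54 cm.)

Cast on 153 stitches; work 134 rows.

Finished = 51.5 + 5 = 56.5 cm.
56.5 cm × 1/2.54 = 22.24 inches.
7/1 = 7 sts per in; 22.24 × 7 = 155.71 sts.
Nearest multiple of 9 → 153.
33 cm = 12.99 inches; × 10.286 = 133.63 → 134 rows.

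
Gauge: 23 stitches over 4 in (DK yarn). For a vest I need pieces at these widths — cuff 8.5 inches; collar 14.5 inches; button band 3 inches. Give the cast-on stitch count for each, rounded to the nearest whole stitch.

Rate = 23/4 = 5.75 sts per in.
cuff: 8.5 × 5.75 = 48.88 → 49.
collar: 14.5 × 5.75 = 83.38 → 83.
button band: 3 × 5.75 = 17.25 → 17.

cuff 49; collar 83; button band 17.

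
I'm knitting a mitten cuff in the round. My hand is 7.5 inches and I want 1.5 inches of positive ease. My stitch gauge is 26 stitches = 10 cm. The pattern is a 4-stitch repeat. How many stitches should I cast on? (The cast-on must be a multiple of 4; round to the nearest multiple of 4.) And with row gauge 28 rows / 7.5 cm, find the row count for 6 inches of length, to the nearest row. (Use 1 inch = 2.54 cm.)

Finished = 7.5 + 1.5 = 9 inches.
9 inches × 2.54 = 22.86 cm.
26/10 = 2.6 sts per cm; 22.86 × 2.6 = 59.44 sts.
Nearest multiple of 4 → 60.
6 inches = 15.24 cm; × 3.733 = 56.90 → 57 rows.

Cast on 60 stitches; work 57 rows.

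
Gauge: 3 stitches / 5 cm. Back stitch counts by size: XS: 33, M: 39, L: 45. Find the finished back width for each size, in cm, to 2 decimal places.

XS 55.00 cm; M 65.00 cm; L 75.00 cm.

3/5 = 0.6 sts per cm.
XS: 33 / 0.6 = 55.000 → 55.00 cm.
M: 39 / 0.6 = 65.000 → 65.00 cm.
L: 45 / 0.6 = 75.000 → 75.00 cm.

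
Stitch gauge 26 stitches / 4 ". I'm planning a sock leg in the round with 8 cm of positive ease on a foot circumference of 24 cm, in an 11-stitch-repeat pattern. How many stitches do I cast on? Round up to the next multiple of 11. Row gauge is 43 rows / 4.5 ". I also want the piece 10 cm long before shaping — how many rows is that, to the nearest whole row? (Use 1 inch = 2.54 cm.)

Finished = 24 + 8 = 32 cm.
32 cm × 1/2.54 = 12.60 inches.
26/4 = 6.5 sts per in; 12.60 × 6.5 = 81.89 sts.
Next multiple of 11 → 88.
10 cm = 3.94 inches; × 9.556 = 37.62 → 38 rows.

Cast on 88 stitches; work 38 rows.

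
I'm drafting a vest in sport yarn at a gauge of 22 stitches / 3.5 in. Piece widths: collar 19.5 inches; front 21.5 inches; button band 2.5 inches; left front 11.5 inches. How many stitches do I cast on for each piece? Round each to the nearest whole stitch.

Rate = 22/3.5 = 6.286 sts per in.
collar: 19.5 × 6.286 = 122.57 → 123.
front: 21.5 × 6.286 = 135.14 → 135.
button band: 2.5 × 6.286 = 15.71 → 16.
left front: 11.5 × 6.286 = 72.29 → 72.

collar 123; front 135; button band 16; left front 72.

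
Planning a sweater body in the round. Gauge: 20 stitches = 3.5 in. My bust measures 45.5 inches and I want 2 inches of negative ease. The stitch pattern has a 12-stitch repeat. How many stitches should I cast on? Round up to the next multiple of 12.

CO 252 sts.

Finished = 45.5 − 2 = 43.5 inches.
20 / 3.5 = 5.714 sts/in.
43.5 × 5.714 = 248.57 sts.
Next multiple of 12: 252.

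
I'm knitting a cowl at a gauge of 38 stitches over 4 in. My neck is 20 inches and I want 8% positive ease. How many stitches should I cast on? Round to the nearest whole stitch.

205 stitches.

Finished = 20 × 1.08 = 21.60 in.
38 / 4 = 9.5 sts per inch.
21.60 × 9.5 = 205.20 sts.
→ 205 sts.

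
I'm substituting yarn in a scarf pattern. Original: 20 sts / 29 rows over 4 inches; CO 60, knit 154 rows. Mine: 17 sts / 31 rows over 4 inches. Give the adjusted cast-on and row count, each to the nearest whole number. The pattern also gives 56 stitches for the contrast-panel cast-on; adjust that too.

Stitches: 60 × 17/20 = 51.00 → 51.
Rows: 154 × 31/29 = 164.62 → 165.
contrast-panel cast-on: 56 × 17/20 = 47.60 → 48.

Cast on 51 stitches; work 165 rows; contrast-panel cast-on 48 stitches.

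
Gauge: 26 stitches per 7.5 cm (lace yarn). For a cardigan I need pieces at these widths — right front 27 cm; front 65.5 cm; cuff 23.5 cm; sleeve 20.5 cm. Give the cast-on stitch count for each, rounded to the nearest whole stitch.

Rate = 26/7.5 = 3.467 sts per cm.
right front: 27 × 3.467 = 93.60 → 94.
front: 65.5 × 3.467 = 227.07 → 227.
cuff: 23.5 × 3.467 = 81.47 → 81.
sleeve: 20.5 × 3.467 = 71.07 → 71.

right front 94; front 227; cuff 81; sleeve 71.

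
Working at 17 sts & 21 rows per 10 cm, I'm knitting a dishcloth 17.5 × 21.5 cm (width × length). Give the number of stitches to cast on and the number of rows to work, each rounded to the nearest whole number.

Stitch gauge = 17/10 = 1.7 sts/cm; 17.5 × 1.7 = 29.75 → 30 sts.
Row gauge = 21/10 = 2.1 rows/cm; 21.5 × 2.1 = 45.15 → 45 rows.

Cast on 30 stitches and work 45 rows.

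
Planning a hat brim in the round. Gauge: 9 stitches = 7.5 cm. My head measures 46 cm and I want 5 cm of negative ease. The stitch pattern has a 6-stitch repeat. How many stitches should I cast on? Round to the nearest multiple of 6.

Finished = 46 − 5 = 41 cm.
9 / 7.5 = 1.2 sts/cm.
41 × 1.2 = 49.20 sts.
Nearest multiple of 6: 48.

48 stitches.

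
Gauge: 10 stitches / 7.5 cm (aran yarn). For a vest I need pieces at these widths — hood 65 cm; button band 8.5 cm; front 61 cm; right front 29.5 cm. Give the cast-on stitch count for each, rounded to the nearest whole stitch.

Rate = 10/7.5 = 1.333 sts per cm.
hood: 65 × 1.333 = 86.67 → 87.
button band: 8.5 × 1.333 = 11.33 → 11.
front: 61 × 1.333 = 81.33 → 81.
right front: 29.5 × 1.333 = 39.33 → 39.

hood 87; button band 11; front 81; right front 39.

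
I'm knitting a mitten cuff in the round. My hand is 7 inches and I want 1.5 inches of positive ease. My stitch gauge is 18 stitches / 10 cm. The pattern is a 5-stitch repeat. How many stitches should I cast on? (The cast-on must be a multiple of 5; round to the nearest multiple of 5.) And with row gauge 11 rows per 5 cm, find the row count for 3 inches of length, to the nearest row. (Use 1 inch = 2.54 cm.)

Cast on 40 stitches; work 17 rows.

Finished = 7 + 1.5 = 8.5 inches.
8.5 inches × 2.54 = 21.59 cm.
18/10 = 1.8 sts per cm; 21.59 × 1.8 = 38.86 sts.
Nearest multiple of 5 → 40.
3 inches = 7.62 cm; × 2.2 = 16.76 → 17 rows.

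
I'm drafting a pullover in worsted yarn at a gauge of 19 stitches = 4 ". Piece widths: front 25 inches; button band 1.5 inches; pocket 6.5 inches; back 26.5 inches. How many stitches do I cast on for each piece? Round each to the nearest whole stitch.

Rate = 19/4 = 4.75 sts per in.
front: 25 × 4.75 = 118.75 → 119.
button band: 1.5 × 4.75 = 7.12 → 7.
pocket: 6.5 × 4.75 = 30.88 → 31.
back: 26.5 × 4.75 = 125.88 → 126.

front 119; button band 7; pocket 31; back 126.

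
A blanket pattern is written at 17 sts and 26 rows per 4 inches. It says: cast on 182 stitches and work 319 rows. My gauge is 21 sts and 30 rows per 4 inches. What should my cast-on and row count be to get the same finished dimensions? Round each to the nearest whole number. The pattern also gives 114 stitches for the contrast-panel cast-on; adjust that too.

Cast on 225 stitches; work 368 rows; contrast-panel cast-on 141 stitches.

Stitches: 182 × 21/17 = 224.82 → 225.
Rows: 319 × 30/26 = 368.08 → 368.
contrast-panel cast-on: 114 × 21/17 = 140.82 → 141.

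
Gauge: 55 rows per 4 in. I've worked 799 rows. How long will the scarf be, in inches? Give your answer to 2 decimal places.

55 rows / 4 inch = 13.75 rows per inch.
799 / 13.75 = 58.109 inches.

58.11 inches.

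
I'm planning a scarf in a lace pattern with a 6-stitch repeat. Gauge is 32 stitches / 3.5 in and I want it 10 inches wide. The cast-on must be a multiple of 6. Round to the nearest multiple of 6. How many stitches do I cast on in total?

32 / 3.5 = 9.143 sts per inch.
10 × 9.143 = 91.43 sts.
Nearest multiple of 6: 90.

CO 90 sts.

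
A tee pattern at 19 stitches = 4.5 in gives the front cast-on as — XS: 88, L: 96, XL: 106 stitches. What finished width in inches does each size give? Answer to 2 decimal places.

19/4.5 = 4.222 sts per in.
XS: 88 / 4.222 = 20.842 → 20.84 in.
L: 96 / 4.222 = 22.737 → 22.74 in.
XL: 106 / 4.222 = 25.105 → 25.11 in.

XS 20.84 inches; L 22.74 inches; XL 25.11 inches.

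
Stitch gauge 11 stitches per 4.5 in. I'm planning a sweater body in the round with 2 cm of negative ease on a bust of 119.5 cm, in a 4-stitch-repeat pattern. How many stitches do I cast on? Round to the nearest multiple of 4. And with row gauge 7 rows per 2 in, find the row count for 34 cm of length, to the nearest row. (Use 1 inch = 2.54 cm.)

Cast on 112 stitches; work 47 rows.

Finished = 119.5 − 2 = 117.5 cm.
117.5 cm × 1/2.54 = 46.26 inches.
11/4.5 = 2.444 sts per in; 46.26 × 2.444 = 113.08 sts.
Nearest multiple of 4 → 112.
34 cm = 13.39 inches; × 3.5 = 46.85 → 47 rows.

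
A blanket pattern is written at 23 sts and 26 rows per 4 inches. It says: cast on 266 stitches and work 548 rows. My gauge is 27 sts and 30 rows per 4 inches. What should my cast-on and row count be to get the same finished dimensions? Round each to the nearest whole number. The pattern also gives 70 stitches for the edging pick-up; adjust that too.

Cast on 312 stitches; work 632 rows; edging pick-up 82 stitches.

Stitches: 266 × 27/23 = 312.26 → 312.
Rows: 548 × 30/26 = 632.31 → 632.
edging pick-up: 70 × 27/23 = 82.17 → 82.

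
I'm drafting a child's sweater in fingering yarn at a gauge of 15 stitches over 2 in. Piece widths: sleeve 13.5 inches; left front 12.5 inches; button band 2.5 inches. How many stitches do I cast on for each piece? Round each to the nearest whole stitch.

Rate = 15/2 = 7.5 sts per in.
sleeve: 13.5 × 7.5 = 101.25 → 101.
left front: 12.5 × 7.5 = 93.75 → 94.
button band: 2.5 × 7.5 = 18.75 → 19.

sleeve 101; left front 94; button band 19.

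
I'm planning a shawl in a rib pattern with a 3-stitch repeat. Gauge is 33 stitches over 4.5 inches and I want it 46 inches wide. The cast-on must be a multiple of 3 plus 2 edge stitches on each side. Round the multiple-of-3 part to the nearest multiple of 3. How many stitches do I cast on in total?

33 / 4.5 = 7.333 sts per inch.
46 × 7.333 = 337.33 sts.
Less 4 edge sts → 333.33 for the repeat.
Nearest multiple of 3: 333.
Add back 4 edge sts → 337.

337 stitches.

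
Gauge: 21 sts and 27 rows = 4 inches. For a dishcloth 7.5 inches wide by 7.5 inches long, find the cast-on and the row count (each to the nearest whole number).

Cast on 39 stitches and work 51 rows.

Stitch gauge = 21/4 = 5.25 sts/in; 7.5 × 5.25 = 39.38 → 39 sts.
Row gauge = 27/4 = 6.75 rows/in; 7.5 × 6.75 = 50.62 → 51 rows.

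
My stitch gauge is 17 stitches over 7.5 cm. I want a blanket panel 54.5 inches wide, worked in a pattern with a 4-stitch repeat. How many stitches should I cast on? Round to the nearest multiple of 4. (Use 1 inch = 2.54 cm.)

Cast on 312 stitches.

54.5 in = 54.5 × 2.54 = 138.43 cm.
17 / 7.5 = 2.267 sts/cm.
138.43 × 2.267 = 313.77 sts.
→ 312.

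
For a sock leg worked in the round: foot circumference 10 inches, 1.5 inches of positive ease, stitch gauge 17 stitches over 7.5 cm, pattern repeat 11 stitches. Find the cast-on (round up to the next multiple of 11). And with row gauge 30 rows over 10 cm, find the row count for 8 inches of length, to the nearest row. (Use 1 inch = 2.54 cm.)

Finished = 10 + 1.5 = 11.5 inches.
11.5 inches × 2.54 = 29.21 cm.
17/7.5 = 2.267 sts per cm; 29.21 × 2.267 = 66.21 sts.
Next multiple of 11 → 77.
8 inches = 20.32 cm; × 3 = 60.96 → 61 rows.

Cast on 77 stitches; work 61 rows.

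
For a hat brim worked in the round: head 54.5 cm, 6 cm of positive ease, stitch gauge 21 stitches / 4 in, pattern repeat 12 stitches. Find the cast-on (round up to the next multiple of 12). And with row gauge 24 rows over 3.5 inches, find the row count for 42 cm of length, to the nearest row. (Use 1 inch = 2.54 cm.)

Cast on 132 stitches; work 113 rows.

Finished = 54.5 + 6 = 60.5 cm.
60.5 cm × 1/2.54 = 23.82 inches.
21/4 = 5.25 sts per in; 23.82 × 5.25 = 125.05 sts.
Next multiple of 12 → 132.
42 cm = 16.54 inches; × 6.857 = 113.39 → 113 rows.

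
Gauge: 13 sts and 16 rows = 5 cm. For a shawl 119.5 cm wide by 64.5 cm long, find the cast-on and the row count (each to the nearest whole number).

Cast on 311 stitches and work 206 rows.

Stitch gauge = 13/5 = 2.6 sts/cm; 119.5 × 2.6 = 310.70 → 311 sts.
Row gauge = 16/5 = 3.2 rows/cm; 64.5 × 3.2 = 206.40 → 206 rows.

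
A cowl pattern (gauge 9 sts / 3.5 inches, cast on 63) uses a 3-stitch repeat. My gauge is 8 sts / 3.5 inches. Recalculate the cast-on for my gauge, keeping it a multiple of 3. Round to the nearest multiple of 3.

Cast on 57 stitches.

63 × 8 / 9 = 56.00.
Nearest multiple of 3: 57.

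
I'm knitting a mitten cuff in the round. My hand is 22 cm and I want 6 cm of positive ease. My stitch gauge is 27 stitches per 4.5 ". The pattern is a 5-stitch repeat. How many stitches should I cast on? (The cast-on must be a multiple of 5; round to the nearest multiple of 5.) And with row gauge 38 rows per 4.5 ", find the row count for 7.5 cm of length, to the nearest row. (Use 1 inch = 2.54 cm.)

Finished = 22 + 6 = 28 cm.
28 cm × 1/2.54 = 11.02 inches.
27/4.5 = 6 sts per in; 11.02 × 6 = 66.14 sts.
Nearest multiple of 5 → 65.
7.5 cm = 2.95 inches; × 8.444 = 24.93 → 25 rows.

Cast on 65 stitches; work 25 rows.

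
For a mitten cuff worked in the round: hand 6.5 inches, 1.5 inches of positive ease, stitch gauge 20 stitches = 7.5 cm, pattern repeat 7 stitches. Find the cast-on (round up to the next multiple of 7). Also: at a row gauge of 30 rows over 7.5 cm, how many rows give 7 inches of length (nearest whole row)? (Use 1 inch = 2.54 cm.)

Cast on 56 stitches; work 71 rows.

Finished = 6.5 + 1.5 = 8 inches.
8 inches × 2.54 = 20.32 cm.
20/7.5 = 2.667 sts per cm; 20.32 × 2.667 = 54.19 sts.
Next multiple of 7 → 56.
7 inches = 17.78 cm; × 4 = 71.12 → 71 rows.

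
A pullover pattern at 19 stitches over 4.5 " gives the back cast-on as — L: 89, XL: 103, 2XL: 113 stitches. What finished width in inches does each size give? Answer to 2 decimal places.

L 21.08 inches; XL 24.39 inches; 2XL 26.76 inches.

19/4.5 = 4.222 sts per in.
L: 89 / 4.222 = 21.079 → 21.08 in.
XL: 103 / 4.222 = 24.395 → 24.39 in.
2XL: 113 / 4.222 = 26.763 → 26.76 in.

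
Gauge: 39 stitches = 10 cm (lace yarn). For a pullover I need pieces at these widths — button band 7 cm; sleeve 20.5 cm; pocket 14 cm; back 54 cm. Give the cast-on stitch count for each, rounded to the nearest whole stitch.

button band 27; sleeve 80; pocket 55; back 211.

Rate = 39/10 = 3.9 sts per cm.
button band: 7 × 3.9 = 27.30 → 27.
sleeve: 20.5 × 3.9 = 79.95 → 80.
pocket: 14 × 3.9 = 54.60 → 55.
back: 54 × 3.9 = 210.60 → 211.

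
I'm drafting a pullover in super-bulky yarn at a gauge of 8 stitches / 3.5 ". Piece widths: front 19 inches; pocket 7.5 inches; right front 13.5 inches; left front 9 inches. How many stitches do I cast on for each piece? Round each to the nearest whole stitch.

front 43; pocket 17; right front 31; left front 21.

Rate = 8/3.5 = 2.286 sts per in.
front: 19 × 2.286 = 43.43 → 43.
pocket: 7.5 × 2.286 = 17.14 → 17.
right front: 13.5 × 2.286 = 30.86 → 31.
left front: 9 × 2.286 = 20.57 → 21.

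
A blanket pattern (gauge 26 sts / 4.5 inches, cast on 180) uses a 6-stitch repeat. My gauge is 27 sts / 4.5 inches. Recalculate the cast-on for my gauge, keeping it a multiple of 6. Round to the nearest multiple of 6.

Cast on 186 stitches.

180 × 27 / 26 = 186.92.
Nearest multiple of 6: 186.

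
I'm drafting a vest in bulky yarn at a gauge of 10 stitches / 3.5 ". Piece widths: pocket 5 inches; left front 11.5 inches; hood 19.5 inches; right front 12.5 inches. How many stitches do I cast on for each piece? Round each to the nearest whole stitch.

Rate = 10/3.5 = 2.857 sts per in.
pocket: 5 × 2.857 = 14.29 → 14.
left front: 11.5 × 2.857 = 32.86 → 33.
hood: 19.5 × 2.857 = 55.71 → 56.
right front: 12.5 × 2.857 = 35.71 → 36.

pocket 14; left front 33; hood 56; right front 36.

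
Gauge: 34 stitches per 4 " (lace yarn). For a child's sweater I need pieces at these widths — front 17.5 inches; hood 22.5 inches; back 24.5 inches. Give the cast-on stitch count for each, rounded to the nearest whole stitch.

Rate = 34/4 = 8.5 sts per in.
front: 17.5 × 8.5 = 148.75 → 149.
hood: 22.5 × 8.5 = 191.25 → 191.
back: 24.5 × 8.5 = 208.25 → 208.

front 149; hood 191; back 208.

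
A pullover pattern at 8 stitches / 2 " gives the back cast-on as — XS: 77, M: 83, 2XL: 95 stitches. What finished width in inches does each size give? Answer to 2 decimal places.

XS 19.25 inches; M 20.75 inches; 2XL 23.75 inches.

8/2 = 4 sts per in.
XS: 77 / 4 = 19.250 → 19.25 in.
M: 83 / 4 = 20.750 → 20.75 in.
2XL: 95 / 4 = 23.750 → 23.75 in.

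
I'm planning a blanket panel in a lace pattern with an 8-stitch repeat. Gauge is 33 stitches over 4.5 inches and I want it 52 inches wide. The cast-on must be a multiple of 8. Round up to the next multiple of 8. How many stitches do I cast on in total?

33 / 4.5 = 7.333 sts per inch.
52 × 7.333 = 381.33 sts.
Next multiple of 8: 384.

CO 384 sts.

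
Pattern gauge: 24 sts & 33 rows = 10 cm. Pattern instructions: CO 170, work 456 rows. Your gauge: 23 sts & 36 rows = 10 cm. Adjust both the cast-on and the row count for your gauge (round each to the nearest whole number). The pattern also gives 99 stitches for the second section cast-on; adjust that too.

Stitches: 170 × 23/24 = 162.92 → 163.
Rows: 456 × 36/33 = 497.45 → 497.
second section cast-on: 99 × 23/24 = 94.88 → 95.

Cast on 163 stitches; work 497 rows; second section cast-on 95 stitches.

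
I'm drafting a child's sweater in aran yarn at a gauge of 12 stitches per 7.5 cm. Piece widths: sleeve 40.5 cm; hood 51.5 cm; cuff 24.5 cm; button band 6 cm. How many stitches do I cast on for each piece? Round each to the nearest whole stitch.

sleeve 65; hood 82; cuff 39; button band 10.

Rate = 12/7.5 = 1.6 sts per cm.
sleeve: 40.5 × 1.6 = 64.80 → 65.
hood: 51.5 × 1.6 = 82.40 → 82.
cuff: 24.5 × 1.6 = 39.20 → 39.
button band: 6 × 1.6 = 9.60 → 10.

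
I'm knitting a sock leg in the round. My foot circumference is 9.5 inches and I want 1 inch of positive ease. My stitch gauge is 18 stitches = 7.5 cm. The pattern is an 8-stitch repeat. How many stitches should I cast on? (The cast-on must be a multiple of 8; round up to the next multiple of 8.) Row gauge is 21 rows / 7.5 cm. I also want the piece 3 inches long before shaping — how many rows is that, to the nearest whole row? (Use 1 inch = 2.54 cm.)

Finished = 9.5 + 1 = 10.5 inches.
10.5 inches × 2.54 = 26.67 cm.
18/7.5 = 2.4 sts per cm; 26.67 × 2.4 = 64.01 sts.
Next multiple of 8 → 72.
3 inches = 7.62 cm; × 2.8 = 21.34 → 21 rows.

Cast on 72 stitches; work 21 rows.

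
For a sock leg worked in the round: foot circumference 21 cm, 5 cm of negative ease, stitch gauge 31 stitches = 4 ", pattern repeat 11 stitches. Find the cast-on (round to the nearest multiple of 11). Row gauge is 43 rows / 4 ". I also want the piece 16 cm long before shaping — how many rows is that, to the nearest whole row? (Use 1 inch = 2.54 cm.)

Finished = 21 − 5 = 16 cm.
16 cm × 1/2.54 = 6.30 inches.
31/4 = 7.75 sts per in; 6.30 × 7.75 = 48.82 sts.
Nearest multiple of 11 → 44.
16 cm = 6.30 inches; × 10.75 = 67.72 → 68 rows.

Cast on 44 stitches; work 68 rows.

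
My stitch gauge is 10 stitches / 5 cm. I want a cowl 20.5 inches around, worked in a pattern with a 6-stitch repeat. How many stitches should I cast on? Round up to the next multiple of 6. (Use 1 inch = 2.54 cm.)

108 stitches.

20.5 in = 20.5 × 2.54 = 52.07 cm.
10 / 5 = 2 sts/cm.
52.07 × 2 = 104.14 sts.
→ 108.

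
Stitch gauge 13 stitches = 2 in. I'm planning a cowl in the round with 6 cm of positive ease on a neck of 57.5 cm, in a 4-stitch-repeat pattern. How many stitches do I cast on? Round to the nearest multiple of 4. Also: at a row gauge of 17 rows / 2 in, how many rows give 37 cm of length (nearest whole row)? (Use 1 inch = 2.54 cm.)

Finished = 57.5 + 6 = 63.5 cm.
63.5 cm × 1/2.54 = 25.00 inches.
13/2 = 6.5 sts per in; 25.00 × 6.5 = 162.50 sts.
Nearest multiple of 4 → 164.
37 cm = 14.57 inches; × 8.5 = 123.82 → 124 rows.

Cast on 164 stitches; work 124 rows.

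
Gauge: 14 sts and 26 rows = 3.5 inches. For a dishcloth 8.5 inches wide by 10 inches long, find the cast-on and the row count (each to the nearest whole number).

Stitch gauge = 14/3.5 = 4 sts/in; 8.5 × 4 = 34.00 → 34 sts.
Row gauge = 26/3.5 = 7.429 rows/in; 10 × 7.429 = 74.29 → 74 rows.

Cast on 34 stitches and work 74 rows.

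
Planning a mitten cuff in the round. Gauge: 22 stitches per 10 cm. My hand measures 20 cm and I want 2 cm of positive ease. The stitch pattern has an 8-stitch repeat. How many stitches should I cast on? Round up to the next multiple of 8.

Finished = 20 + 2 = 22 cm.
22 / 10 = 2.2 sts/cm.
22 × 2.2 = 48.40 sts.
Next multiple of 8: 56.

Cast on 56 stitches.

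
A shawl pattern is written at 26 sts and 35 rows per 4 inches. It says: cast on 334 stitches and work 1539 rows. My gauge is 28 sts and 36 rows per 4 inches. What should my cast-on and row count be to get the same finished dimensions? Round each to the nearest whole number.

Stitches: 334 × 28/26 = 359.69 → 360.
Rows: 1539 × 36/35 = 1582.97 → 1583.

Cast on 360 stitches; work 1583 rows.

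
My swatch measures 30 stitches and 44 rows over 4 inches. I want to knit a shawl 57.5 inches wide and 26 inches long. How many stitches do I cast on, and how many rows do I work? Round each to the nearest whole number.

Stitch gauge = 30/4 = 7.5 sts/in; 57.5 × 7.5 = 431.25 → 431 sts.
Row gauge = 44/4 = 11 rows/in; 26 × 11 = 286.00 → 286 rows.

Cast on 431 stitches and work 286 rows.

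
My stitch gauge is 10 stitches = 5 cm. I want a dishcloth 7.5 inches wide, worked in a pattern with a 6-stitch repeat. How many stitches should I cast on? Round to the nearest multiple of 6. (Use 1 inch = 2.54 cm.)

Cast on 36 stitches.

7.5 in = 7.5 × 2.54 = 19.05 cm.
10 / 5 = 2 sts/cm.
19.05 × 2 = 38.10 sts.
→ 36.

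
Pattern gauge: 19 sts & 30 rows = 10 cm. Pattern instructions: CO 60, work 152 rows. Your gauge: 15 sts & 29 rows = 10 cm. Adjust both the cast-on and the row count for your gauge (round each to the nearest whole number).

Stitches: 60 × 15/19 = 47.37 → 47.
Rows: 152 × 29/30 = 146.93 → 147.

Cast on 47 stitches; work 147 rows.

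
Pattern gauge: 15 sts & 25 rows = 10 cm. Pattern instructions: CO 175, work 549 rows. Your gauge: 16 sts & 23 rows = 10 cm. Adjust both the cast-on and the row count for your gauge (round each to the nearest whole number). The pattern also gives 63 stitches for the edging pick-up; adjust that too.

Cast on 187 stitches; work 505 rows; edging pick-up 67 stitches.

Stitches: 175 × 16/15 = 186.67 → 187.
Rows: 549 × 23/25 = 505.08 → 505.
edging pick-up: 63 × 16/15 = 67.20 → 67.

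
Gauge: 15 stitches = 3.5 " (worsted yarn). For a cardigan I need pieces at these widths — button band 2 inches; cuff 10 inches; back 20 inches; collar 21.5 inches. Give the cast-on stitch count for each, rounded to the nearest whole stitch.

button band 9; cuff 43; back 86; collar 92.

Rate = 15/3.5 = 4.286 sts per in.
button band: 2 × 4.286 = 8.57 → 9.
cuff: 10 × 4.286 = 42.86 → 43.
back: 20 × 4.286 = 85.71 → 86.
collar: 21.5 × 4.286 = 92.14 → 92.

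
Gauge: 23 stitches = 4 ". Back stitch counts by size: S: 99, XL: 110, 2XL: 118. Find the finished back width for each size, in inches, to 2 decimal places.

S 17.22 inches; XL 19.13 inches; 2XL 20.52 inches.

23/4 = 5.75 sts per in.
S: 99 / 5.75 = 17.217 → 17.22 in.
XL: 110 / 5.75 = 19.130 → 19.13 in.
2XL: 118 / 5.75 = 20.522 → 20.52 in.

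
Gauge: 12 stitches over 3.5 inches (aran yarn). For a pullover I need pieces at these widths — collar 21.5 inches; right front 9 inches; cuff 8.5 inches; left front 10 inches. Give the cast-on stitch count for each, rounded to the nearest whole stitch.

collar 74; right front 31; cuff 29; left front 34.

Rate = 12/3.5 = 3.429 sts per in.
collar: 21.5 × 3.429 = 73.71 → 74.
right front: 9 × 3.429 = 30.86 → 31.
cuff: 8.5 × 3.429 = 29.14 → 29.
left front: 10 × 3.429 = 34.29 → 34.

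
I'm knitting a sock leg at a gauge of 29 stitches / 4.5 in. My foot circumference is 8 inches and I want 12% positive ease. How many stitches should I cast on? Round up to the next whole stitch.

58 stitches.

Finished = 8 × 1.12 = 8.96 in.
29 / 4.5 = 6.444 sts per inch.
8.96 × 6.444 = 57.74 sts.
→ 58 sts.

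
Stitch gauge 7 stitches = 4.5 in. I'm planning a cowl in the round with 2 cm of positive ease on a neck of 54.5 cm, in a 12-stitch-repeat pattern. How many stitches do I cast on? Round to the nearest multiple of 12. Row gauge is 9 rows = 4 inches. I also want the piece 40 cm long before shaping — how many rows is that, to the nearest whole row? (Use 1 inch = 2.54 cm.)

Finished = 54.5 + 2 = 56.5 cm.
56.5 cm × 1/2.54 = 22.24 inches.
7/4.5 = 1.556 sts per in; 22.24 × 1.556 = 34.60 sts.
Nearest multiple of 12 → 36.
40 cm = 15.75 inches; × 2.25 = 35.43 → 35 rows.

Cast on 36 stitches; work 35 rows.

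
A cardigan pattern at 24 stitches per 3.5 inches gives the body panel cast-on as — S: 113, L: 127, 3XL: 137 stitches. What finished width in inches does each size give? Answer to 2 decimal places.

24/3.5 = 6.857 sts per in.
S: 113 / 6.857 = 16.479 → 16.48 in.
L: 127 / 6.857 = 18.521 → 18.52 in.
3XL: 137 / 6.857 = 19.979 → 19.98 in.

S 16.48 inches; L 18.52 inches; 3XL 19.98 inches.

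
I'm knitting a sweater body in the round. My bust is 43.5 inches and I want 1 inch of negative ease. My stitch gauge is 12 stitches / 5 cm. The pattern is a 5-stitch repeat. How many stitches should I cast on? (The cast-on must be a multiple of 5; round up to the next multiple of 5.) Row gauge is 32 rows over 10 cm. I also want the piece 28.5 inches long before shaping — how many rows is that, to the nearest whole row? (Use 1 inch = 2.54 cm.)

Cast on 260 stitches; work 232 rows.

Finished = 43.5 − 1 = 42.5 inches.
42.5 inches × 2.54 = 107.95 cm.
12/5 = 2.4 sts per cm; 107.95 × 2.4 = 259.08 sts.
Next multiple of 5 → 260.
28.5 inches = 72.39 cm; × 3.2 = 231.65 → 232 rows.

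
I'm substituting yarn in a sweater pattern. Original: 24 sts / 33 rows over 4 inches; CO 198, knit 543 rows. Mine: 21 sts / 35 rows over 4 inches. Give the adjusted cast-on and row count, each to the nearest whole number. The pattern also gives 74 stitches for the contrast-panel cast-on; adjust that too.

Cast on 173 stitches; work 576 rows; contrast-panel cast-on 65 stitches.

Stitches: 198 × 21/24 = 173.25 → 173.
Rows: 543 × 35/33 = 575.91 → 576.
contrast-panel cast-on: 74 × 21/24 = 64.75 → 65.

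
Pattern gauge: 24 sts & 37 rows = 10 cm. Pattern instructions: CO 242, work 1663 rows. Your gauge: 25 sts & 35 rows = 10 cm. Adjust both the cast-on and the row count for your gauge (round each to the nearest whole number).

Stitches: 242 × 25/24 = 252.08 → 252.
Rows: 1663 × 35/37 = 1573.11 → 1573.

Cast on 252 stitches; work 1573 rows.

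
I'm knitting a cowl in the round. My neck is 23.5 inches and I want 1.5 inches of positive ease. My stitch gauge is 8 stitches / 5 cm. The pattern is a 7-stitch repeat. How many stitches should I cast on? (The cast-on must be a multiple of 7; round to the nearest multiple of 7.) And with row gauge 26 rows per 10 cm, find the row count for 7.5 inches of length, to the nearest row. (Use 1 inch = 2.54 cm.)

Finished = 23.5 + 1.5 = 25 inches.
25 inches × 2.54 = 63.50 cm.
8/5 = 1.6 sts per cm; 63.50 × 1.6 = 101.60 sts.
Nearest multiple of 7 → 105.
7.5 inches = 19.05 cm; × 2.6 = 49.53 → 50 rows.

Cast on 105 stitches; work 50 rows.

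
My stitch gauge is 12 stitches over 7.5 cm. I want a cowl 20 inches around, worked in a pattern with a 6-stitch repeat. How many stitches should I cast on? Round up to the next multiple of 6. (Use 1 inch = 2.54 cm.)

20 in = 20 × 2.54 = 50.80 cm.
12 / 7.5 = 1.6 sts/cm.
50.80 × 1.6 = 81.28 sts.
→ 84.

84 stitches.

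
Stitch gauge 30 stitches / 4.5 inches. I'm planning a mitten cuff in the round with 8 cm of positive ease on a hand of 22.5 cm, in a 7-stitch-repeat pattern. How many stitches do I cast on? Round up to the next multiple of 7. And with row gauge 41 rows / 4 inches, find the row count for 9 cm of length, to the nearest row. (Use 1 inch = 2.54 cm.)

Cast on 84 stitches; work 36 rows.

Finished = 22.5 + 8 = 30.5 cm.
30.5 cm × 1/2.54 = 12.01 inches.
30/4.5 = 6.667 sts per in; 12.01 × 6.667 = 80.05 sts.
Next multiple of 7 → 84.
9 cm = 3.54 inches; × 10.25 = 36.32 → 36 rows.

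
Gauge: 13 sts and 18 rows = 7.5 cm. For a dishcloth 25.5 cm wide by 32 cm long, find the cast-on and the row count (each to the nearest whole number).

Cast on 44 stitches and work 77 rows.

Stitch gauge = 13/7.5 = 1.733 sts/cm; 25.5 × 1.733 = 44.20 → 44 sts.
Row gauge = 18/7.5 = 2.4 rows/cm; 32 × 2.4 = 76.80 → 77 rows.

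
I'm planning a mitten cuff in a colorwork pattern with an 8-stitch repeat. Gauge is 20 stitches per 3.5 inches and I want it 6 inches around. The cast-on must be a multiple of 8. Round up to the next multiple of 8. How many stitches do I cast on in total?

40 stitches.

20 / 3.5 = 5.714 sts per inch.
6 × 5.714 = 34.29 sts.
Next multiple of 8: 40.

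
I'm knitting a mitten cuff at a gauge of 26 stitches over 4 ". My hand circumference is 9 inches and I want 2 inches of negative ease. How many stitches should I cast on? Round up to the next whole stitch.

Cast on 46 stitches.

Finished = 9 − 2 = 7 in.
26 / 4 = 6.5 sts per inch.
7.00 × 6.5 = 45.50 sts.
→ 46 sts.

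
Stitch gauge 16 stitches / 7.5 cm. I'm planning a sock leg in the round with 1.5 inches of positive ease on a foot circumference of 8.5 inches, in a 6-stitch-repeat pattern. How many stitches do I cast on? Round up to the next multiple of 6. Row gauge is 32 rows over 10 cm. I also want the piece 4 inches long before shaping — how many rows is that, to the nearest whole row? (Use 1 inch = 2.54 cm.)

Finished = 8.5 + 1.5 = 10 inches.
10 inches × 2.54 = 25.40 cm.
16/7.5 = 2.133 sts per cm; 25.40 × 2.133 = 54.19 sts.
Next multiple of 6 → 60.
4 inches = 10.16 cm; × 3.2 = 32.51 → 33 rows.

Cast on 60 stitches; work 33 rows.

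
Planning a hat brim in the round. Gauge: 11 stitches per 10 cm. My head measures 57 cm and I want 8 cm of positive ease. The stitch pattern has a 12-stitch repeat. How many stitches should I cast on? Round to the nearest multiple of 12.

CO 72 sts.

Finished = 57 + 8 = 65 cm.
11 / 10 = 1.1 sts/cm.
65 × 1.1 = 71.50 sts.
Nearest multiple of 12: 72.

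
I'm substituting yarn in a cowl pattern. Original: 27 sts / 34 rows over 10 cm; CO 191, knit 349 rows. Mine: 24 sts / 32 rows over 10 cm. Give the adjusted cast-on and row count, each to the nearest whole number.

Stitches: 191 × 24/27 = 169.78 → 170.
Rows: 349 × 32/34 = 328.47 → 328.

Cast on 170 stitches; work 328 rows.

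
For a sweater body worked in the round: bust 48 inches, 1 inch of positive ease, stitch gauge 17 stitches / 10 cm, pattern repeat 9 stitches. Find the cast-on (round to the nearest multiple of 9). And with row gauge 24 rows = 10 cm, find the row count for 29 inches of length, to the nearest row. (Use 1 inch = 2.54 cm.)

Finished = 48 + 1 = 49 inches.
49 inches × 2.54 = 124.46 cm.
17/10 = 1.7 sts per cm; 124.46 × 1.7 = 211.58 sts.
Nearest multiple of 9 → 216.
29 inches = 73.66 cm; × 2.4 = 176.78 → 177 rows.

Cast on 216 stitches; work 177 rows.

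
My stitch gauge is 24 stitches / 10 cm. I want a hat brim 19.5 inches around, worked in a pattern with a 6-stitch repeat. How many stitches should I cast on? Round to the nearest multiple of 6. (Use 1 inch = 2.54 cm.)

120 stitches.

19.5 in = 19.5 × 2.54 = 49.53 cm.
24 / 10 = 2.4 sts/cm.
49.53 × 2.4 = 118.87 sts.
→ 120.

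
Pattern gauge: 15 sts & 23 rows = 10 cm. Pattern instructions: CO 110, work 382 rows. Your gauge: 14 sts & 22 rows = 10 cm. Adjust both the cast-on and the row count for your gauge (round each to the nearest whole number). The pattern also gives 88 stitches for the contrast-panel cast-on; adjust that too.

Stitches: 110 × 14/15 = 102.67 → 103.
Rows: 382 × 22/23 = 365.39 → 365.
contrast-panel cast-on: 88 × 14/15 = 82.13 → 82.

Cast on 103 stitches; work 365 rows; contrast-panel cast-on 82 stitches.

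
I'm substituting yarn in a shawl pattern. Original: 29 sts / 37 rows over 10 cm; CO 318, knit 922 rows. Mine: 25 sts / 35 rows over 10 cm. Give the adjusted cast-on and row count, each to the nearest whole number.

Stitches: 318 × 25/29 = 274.14 → 274.
Rows: 922 × 35/37 = 872.16 → 872.

Cast on 274 stitches; work 872 rows.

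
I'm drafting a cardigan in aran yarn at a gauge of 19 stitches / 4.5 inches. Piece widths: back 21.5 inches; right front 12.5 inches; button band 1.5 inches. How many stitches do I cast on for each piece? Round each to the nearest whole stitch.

back 91; right front 53; button band 6.

Rate = 19/4.5 = 4.222 sts per in.
back: 21.5 × 4.222 = 90.78 → 91.
right front: 12.5 × 4.222 = 52.78 → 53.
button band: 1.5 × 4.222 = 6.33 → 6.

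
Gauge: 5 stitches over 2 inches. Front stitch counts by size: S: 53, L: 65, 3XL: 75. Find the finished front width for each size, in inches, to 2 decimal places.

5/2 = 2.5 sts per in.
S: 53 / 2.5 = 21.200 → 21.20 in.
L: 65 / 2.5 = 26.000 → 26.00 in.
3XL: 75 / 2.5 = 30.000 → 30.00 in.

S 21.20 inches; L 26.00 inches; 3XL 30.00 inches.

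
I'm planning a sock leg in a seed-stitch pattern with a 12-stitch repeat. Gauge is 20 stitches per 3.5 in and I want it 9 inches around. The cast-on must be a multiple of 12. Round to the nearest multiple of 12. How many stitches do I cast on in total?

20 / 3.5 = 5.714 sts per inch.
9 × 5.714 = 51.43 sts.
Nearest multiple of 12: 48.

CO 48 sts.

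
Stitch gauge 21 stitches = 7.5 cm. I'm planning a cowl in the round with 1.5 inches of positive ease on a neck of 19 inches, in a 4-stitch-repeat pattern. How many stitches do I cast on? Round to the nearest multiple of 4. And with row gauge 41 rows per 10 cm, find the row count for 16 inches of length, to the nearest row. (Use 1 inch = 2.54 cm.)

Finished = 19 + 1.5 = 20.5 inches.
20.5 inches × 2.54 = 52.07 cm.
21/7.5 = 2.8 sts per cm; 52.07 × 2.8 = 145.80 sts.
Nearest multiple of 4 → 144.
16 inches = 40.64 cm; × 4.1 = 166.62 → 167 rows.

Cast on 144 stitches; work 167 rows.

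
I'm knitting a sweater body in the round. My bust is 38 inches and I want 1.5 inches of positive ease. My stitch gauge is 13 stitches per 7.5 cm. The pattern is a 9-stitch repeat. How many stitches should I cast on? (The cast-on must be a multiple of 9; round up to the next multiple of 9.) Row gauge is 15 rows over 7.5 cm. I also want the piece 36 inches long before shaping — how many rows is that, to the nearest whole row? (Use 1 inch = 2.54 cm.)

Finished = 38 + 1.5 = 39.5 inches.
39.5 inches × 2.54 = 100.33 cm.
13/7.5 = 1.733 sts per cm; 100.33 × 1.733 = 173.91 sts.
Next multiple of 9 → 180.
36 inches = 91.44 cm; × 2 = 182.88 → 183 rows.

Cast on 180 stitches; work 183 rows.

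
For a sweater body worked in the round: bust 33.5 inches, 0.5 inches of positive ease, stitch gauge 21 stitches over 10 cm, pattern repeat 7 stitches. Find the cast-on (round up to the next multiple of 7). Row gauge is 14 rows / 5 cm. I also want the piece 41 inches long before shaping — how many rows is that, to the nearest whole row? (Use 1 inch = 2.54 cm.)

Cast on 182 stitches; work 292 rows.

Finished = 33.5 + 0.5 = 34 inches.
34 inches × 2.54 = 86.36 cm.
21/10 = 2.1 sts per cm; 86.36 × 2.1 = 181.36 sts.
Next multiple of 7 → 182.
41 inches = 104.14 cm; × 2.8 = 291.59 → 292 rows.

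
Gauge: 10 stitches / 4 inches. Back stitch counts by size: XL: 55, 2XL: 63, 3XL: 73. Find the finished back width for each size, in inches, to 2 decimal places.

10/4 = 2.5 sts per in.
XL: 55 / 2.5 = 22.000 → 22.00 in.
2XL: 63 / 2.5 = 25.200 → 25.20 in.
3XL: 73 / 2.5 = 29.200 → 29.20 in.

XL 22.00 inches; 2XL 25.20 inches; 3XL 29.20 inches.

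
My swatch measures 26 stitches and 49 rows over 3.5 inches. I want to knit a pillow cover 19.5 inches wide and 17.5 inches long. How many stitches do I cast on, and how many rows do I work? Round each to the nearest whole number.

Stitch gauge = 26/3.5 = 7.429 sts/in; 19.5 × 7.429 = 144.86 → 145 sts.
Row gauge = 49/3.5 = 14 rows/in; 17.5 × 14 = 245.00 → 245 rows.

Cast on 145 stitches and work 245 rows.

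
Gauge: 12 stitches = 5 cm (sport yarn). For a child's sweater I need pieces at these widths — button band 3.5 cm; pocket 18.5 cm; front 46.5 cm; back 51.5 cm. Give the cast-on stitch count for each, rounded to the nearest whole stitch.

button band 8; pocket 44; front 112; back 124.

Rate = 12/5 = 2.4 sts per cm.
button band: 3.5 × 2.4 = 8.40 → 8.
pocket: 18.5 × 2.4 = 44.40 → 44.
front: 46.5 × 2.4 = 111.60 → 112.
back: 51.5 × 2.4 = 123.60 → 124.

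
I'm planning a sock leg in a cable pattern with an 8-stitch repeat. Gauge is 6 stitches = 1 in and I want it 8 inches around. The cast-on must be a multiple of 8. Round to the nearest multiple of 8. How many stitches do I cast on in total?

6 / 1 = 6 sts per inch.
8 × 6 = 48.00 sts.
Nearest multiple of 8: 48.

CO 48 sts.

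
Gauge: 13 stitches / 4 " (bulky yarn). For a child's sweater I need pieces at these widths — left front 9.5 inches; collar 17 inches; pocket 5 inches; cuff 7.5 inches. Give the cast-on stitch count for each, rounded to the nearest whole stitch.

left front 31; collar 55; pocket 16; cuff 24.

Rate = 13/4 = 3.25 sts per in.
left front: 9.5 × 3.25 = 30.88 → 31.
collar: 17 × 3.25 = 55.25 → 55.
pocket: 5 × 3.25 = 16.25 → 16.
cuff: 7.5 × 3.25 = 24.38 → 24.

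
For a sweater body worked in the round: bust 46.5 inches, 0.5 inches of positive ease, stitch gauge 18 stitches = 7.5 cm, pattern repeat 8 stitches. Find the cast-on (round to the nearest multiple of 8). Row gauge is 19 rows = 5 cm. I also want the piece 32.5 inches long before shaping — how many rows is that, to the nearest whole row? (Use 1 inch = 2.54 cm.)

Cast on 288 stitches; work 314 rows.

Finished = 46.5 + 0.5 = 47 inches.
47 inches × 2.54 = 119.38 cm.
18/7.5 = 2.4 sts per cm; 119.38 × 2.4 = 286.51 sts.
Nearest multiple of 8 → 288.
32.5 inches = 82.55 cm; × 3.8 = 313.69 → 314 rows.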